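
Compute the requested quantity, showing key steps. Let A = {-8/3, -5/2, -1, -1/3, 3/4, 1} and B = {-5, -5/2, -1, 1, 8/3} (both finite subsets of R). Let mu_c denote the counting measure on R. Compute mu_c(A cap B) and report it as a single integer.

Counting measure on a finite set equals cardinality. mu_c(A cap B) = |A cap B| (elements appearing in both).
Enumerating the elements of A that also lie in B gives 3 element(s).
So mu_c(A cap B) = 3.

3


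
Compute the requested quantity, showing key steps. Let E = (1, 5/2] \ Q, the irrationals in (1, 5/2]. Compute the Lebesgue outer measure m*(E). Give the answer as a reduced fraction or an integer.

The interval I = (1, 5/2] has m(I) = 5/2 - 1 = 3/2 (endpoints are measure-zero, so open/closed/half-open agree). Write I = (I cap Q) u (I \ Q). The rationals in I are countable, so m*(I cap Q) = 0 (cover each rational by intervals whose total length is arbitrarily small). By countable subadditivity m*(I) <= m*(I cap Q) + m*(I \ Q), hence m*(I \ Q) >= m(I) = 3/2. The reverse inequality m*(I \ Q) <= m*(I) = 3/2 is trivial since (I \ Q) is a subset of I. Therefore m*(I \ Q) = 3/2.

3/2


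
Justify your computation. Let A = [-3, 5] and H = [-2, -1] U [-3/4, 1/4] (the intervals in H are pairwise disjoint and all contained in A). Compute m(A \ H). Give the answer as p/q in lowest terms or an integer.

The ambient interval has length m(A) = 5 - (-3) = 8.
Since the holes are disjoint and sit inside A, by finite additivity
  m(H) = sum_i (b_i - a_i), and m(A \ H) = m(A) - m(H).
Computing the hole measures:
  m(H_1) = -1 - (-2) = 1.
  m(H_2) = 1/4 - (-3/4) = 1.
Summed: m(H) = 1 + 1 = 2.
So m(A \ H) = 8 - 2 = 6.

6


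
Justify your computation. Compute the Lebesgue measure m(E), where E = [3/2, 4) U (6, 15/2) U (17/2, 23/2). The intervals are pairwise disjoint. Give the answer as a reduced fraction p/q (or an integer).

For pairwise disjoint intervals, m(union_i I_i) = sum_i m(I_i),
and m is invariant under swapping open/closed endpoints (single points have measure 0).
So m(E) = sum_i (b_i - a_i).
  I_1 has length 4 - 3/2 = 5/2.
  I_2 has length 15/2 - 6 = 3/2.
  I_3 has length 23/2 - 17/2 = 3.
Summing:
  m(E) = 5/2 + 3/2 + 3 = 7.

7


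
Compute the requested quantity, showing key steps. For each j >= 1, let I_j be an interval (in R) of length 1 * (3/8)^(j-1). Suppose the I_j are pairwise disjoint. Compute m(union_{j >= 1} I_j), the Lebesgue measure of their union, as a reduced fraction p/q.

By countable additivity of the Lebesgue measure on pairwise disjoint measurable sets,
  m(union_{j >= 1} I_j) = sum_{j >= 1} m(I_j) = sum_{j >= 1} a * r^(j-1),
  with a = 1 and r = 3/8.
Since 0 < r = 3/8 < 1, the geometric series converges:
  sum_{j >= 1} a * r^(j-1) = a / (1 - r).
  = 1 / (1 - 3/8)
  = 1 / (5/8)
  = 8/5.

8/5


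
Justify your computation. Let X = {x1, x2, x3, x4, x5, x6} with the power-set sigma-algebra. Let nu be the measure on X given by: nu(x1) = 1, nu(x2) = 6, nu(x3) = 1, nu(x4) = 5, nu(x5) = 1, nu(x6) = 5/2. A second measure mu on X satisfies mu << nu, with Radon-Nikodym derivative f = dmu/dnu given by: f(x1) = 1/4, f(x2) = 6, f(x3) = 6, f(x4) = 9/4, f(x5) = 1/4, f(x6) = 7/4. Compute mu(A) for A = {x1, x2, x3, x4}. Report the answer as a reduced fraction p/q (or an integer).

By the defining property of the Radon-Nikodym derivative, for every measurable set A,
  mu(A) = integral_A f dnu.
Since nu is a discrete measure concentrated on the atoms of X, the integral over A reduces to the sum
  mu(A) = sum_{x in A} f(x) * nu({x}).
Computing each term:
  x1: f(x1) * nu(x1) = 1/4 * 1 = 1/4.
  x2: f(x2) * nu(x2) = 6 * 6 = 36.
  x3: f(x3) * nu(x3) = 6 * 1 = 6.
  x4: f(x4) * nu(x4) = 9/4 * 5 = 45/4.
Summing: mu(A) = 1/4 + 36 + 6 + 45/4 = 107/2.

107/2


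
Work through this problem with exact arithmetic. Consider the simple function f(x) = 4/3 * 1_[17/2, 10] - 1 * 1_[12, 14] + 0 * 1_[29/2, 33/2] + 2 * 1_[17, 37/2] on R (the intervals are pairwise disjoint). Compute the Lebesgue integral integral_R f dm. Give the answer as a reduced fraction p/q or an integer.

For a simple function f = sum_i c_i * 1_{A_i} with disjoint A_i,
  integral f dm = sum_i c_i * m(A_i).
Lengths of the A_i:
  m(A_1) = 10 - 17/2 = 3/2.
  m(A_2) = 14 - 12 = 2.
  m(A_3) = 33/2 - 29/2 = 2.
  m(A_4) = 37/2 - 17 = 3/2.
Contributions c_i * m(A_i):
  (4/3) * (3/2) = 2.
  (-1) * (2) = -2.
  (0) * (2) = 0.
  (2) * (3/2) = 3.
Total: 2 - 2 + 0 + 3 = 3.

3


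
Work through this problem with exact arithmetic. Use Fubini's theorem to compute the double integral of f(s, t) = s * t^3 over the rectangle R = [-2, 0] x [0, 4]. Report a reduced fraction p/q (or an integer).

f(s, t) is a tensor product of a function of s and a function of t, and both factors are bounded continuous (hence Lebesgue integrable) on the rectangle, so Fubini's theorem applies:
  integral_R f d(m x m) = (integral_a1^b1 s ds) * (integral_a2^b2 t^3 dt).
Inner integral in s: integral_{-2}^{0} s ds = (0^2 - (-2)^2)/2
  = -2.
Inner integral in t: integral_{0}^{4} t^3 dt = (4^4 - 0^4)/4
  = 64.
Product: (-2) * (64) = -128.

-128


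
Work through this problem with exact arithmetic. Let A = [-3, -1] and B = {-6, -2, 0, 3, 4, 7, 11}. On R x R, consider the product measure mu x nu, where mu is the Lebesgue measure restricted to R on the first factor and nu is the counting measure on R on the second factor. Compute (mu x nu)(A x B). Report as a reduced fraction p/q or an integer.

For a measurable rectangle A x B, the product measure satisfies
  (mu x nu)(A x B) = mu(A) * nu(B).
  mu(A) = 2.
  nu(B) = 7.
  (mu x nu)(A x B) = 2 * 7 = 14.

14


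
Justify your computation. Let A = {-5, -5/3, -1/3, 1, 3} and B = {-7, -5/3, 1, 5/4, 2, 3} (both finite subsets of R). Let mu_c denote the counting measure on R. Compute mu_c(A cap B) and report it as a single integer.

Counting measure on a finite set equals cardinality. mu_c(A cap B) = |A cap B| (elements appearing in both).
Enumerating the elements of A that also lie in B gives 3 element(s).
So mu_c(A cap B) = 3.

3


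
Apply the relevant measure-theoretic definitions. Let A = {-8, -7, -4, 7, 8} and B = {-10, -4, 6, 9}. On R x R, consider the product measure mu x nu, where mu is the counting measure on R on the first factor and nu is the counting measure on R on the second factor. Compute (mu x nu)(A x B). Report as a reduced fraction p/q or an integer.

For a measurable rectangle A x B, the product measure satisfies
  (mu x nu)(A x B) = mu(A) * nu(B).
  mu(A) = 5.
  nu(B) = 4.
  (mu x nu)(A x B) = 5 * 4 = 20.

20


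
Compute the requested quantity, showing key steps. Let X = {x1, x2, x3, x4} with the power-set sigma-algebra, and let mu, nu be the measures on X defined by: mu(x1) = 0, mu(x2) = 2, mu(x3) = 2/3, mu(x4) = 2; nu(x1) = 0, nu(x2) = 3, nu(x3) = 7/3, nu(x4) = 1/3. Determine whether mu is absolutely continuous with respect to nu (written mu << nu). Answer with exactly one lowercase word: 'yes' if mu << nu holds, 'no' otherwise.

mu << nu means: every nu-null measurable set is also mu-null; equivalently, for every atom x, if nu({x}) = 0 then mu({x}) = 0.
Checking each atom:
  x1: nu = 0, mu = 0 -> consistent with mu << nu.
  x2: nu = 3 > 0 -> no constraint.
  x3: nu = 7/3 > 0 -> no constraint.
  x4: nu = 1/3 > 0 -> no constraint.
No atom violates the condition. Therefore mu << nu.

yes


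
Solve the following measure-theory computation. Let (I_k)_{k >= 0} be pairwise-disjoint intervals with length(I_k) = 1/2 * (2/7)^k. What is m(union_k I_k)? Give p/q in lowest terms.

By countable additivity of the Lebesgue measure on pairwise disjoint measurable sets,
  m(union_{k >= 0} I_k) = sum_{k >= 0} m(I_k) = sum_{k >= 0} a * r^k,
  with a = 1/2 and r = 2/7.
Since 0 < r = 2/7 < 1, the geometric series converges:
  sum_{k >= 0} a * r^k = a / (1 - r).
  = 1/2 / (1 - 2/7)
  = 1/2 / (5/7)
  = 7/10.

7/10


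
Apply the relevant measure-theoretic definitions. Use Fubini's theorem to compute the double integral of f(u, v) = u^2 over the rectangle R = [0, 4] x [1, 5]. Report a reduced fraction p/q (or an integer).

f(u, v) is a tensor product of a function of u and a function of v, and both factors are bounded continuous (hence Lebesgue integrable) on the rectangle, so Fubini's theorem applies:
  integral_R f d(m x m) = (integral_a1^b1 u^2 du) * (integral_a2^b2 1 dv).
Inner integral in u: integral_{0}^{4} u^2 du = (4^3 - 0^3)/3
  = 64/3.
Inner integral in v: integral_{1}^{5} 1 dv = (5^1 - 1^1)/1
  = 4.
Product: (64/3) * (4) = 256/3.

256/3


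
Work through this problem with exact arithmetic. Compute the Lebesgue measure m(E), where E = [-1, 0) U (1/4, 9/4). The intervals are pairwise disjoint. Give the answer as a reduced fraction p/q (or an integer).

For pairwise disjoint intervals, m(union_i I_i) = sum_i m(I_i),
and m is invariant under swapping open/closed endpoints (single points have measure 0).
So m(E) = sum_i (b_i - a_i).
  I_1 has length 0 - (-1) = 1.
  I_2 has length 9/4 - 1/4 = 2.
Summing:
  m(E) = 1 + 2 = 3.

3


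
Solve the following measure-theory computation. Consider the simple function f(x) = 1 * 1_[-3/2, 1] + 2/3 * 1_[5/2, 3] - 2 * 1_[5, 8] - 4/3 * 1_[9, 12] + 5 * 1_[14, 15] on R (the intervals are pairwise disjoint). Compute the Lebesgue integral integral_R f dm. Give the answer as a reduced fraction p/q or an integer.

For a simple function f = sum_i c_i * 1_{A_i} with disjoint A_i,
  integral f dm = sum_i c_i * m(A_i).
Lengths of the A_i:
  m(A_1) = 1 - (-3/2) = 5/2.
  m(A_2) = 3 - 5/2 = 1/2.
  m(A_3) = 8 - 5 = 3.
  m(A_4) = 12 - 9 = 3.
  m(A_5) = 15 - 14 = 1.
Contributions c_i * m(A_i):
  (1) * (5/2) = 5/2.
  (2/3) * (1/2) = 1/3.
  (-2) * (3) = -6.
  (-4/3) * (3) = -4.
  (5) * (1) = 5.
Total: 5/2 + 1/3 - 6 - 4 + 5 = -13/6.

-13/6


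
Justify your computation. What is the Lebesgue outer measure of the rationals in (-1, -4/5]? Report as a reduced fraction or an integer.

E = Q cap (-1, -4/5] is a subset of Q, which is countable. Enumerate Q = {q_1, q_2, ...}; for any eps > 0, cover q_k by the open interval (q_k - eps/2^(k+1), q_k + eps/2^(k+1)), of length eps/2^k. The total cover length is sum_{k>=1} eps/2^k = eps. Hence m*(E) <= m*(Q) <= eps for every eps > 0, and since outer measure is non-negative, m*(E) = 0.

0


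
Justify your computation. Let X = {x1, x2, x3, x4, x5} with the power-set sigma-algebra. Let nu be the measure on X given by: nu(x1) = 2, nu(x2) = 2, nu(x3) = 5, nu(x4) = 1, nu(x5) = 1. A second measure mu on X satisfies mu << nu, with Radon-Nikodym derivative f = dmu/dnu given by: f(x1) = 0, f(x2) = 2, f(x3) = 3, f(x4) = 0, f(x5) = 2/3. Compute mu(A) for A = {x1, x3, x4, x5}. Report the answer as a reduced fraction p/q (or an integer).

By the defining property of the Radon-Nikodym derivative, for every measurable set A,
  mu(A) = integral_A f dnu.
Since nu is a discrete measure concentrated on the atoms of X, the integral over A reduces to the sum
  mu(A) = sum_{x in A} f(x) * nu({x}).
Computing each term:
  x1: f(x1) * nu(x1) = 0 * 2 = 0.
  x3: f(x3) * nu(x3) = 3 * 5 = 15.
  x4: f(x4) * nu(x4) = 0 * 1 = 0.
  x5: f(x5) * nu(x5) = 2/3 * 1 = 2/3.
Summing: mu(A) = 0 + 15 + 0 + 2/3 = 47/3.

47/3


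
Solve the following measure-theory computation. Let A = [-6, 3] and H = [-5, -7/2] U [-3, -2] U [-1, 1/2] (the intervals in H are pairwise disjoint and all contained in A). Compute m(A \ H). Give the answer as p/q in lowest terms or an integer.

The ambient interval has length m(A) = 3 - (-6) = 9.
Since the holes are disjoint and sit inside A, by finite additivity
  m(H) = sum_i (b_i - a_i), and m(A \ H) = m(A) - m(H).
Computing the hole measures:
  m(H_1) = -7/2 - (-5) = 3/2.
  m(H_2) = -2 - (-3) = 1.
  m(H_3) = 1/2 - (-1) = 3/2.
Summed: m(H) = 3/2 + 1 + 3/2 = 4.
So m(A \ H) = 9 - 4 = 5.

5


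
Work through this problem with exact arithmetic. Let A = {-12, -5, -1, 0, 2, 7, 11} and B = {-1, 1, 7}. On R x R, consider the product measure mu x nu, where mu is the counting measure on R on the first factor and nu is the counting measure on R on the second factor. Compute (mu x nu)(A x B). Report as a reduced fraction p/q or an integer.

For a measurable rectangle A x B, the product measure satisfies
  (mu x nu)(A x B) = mu(A) * nu(B).
  mu(A) = 7.
  nu(B) = 3.
  (mu x nu)(A x B) = 7 * 3 = 21.

21


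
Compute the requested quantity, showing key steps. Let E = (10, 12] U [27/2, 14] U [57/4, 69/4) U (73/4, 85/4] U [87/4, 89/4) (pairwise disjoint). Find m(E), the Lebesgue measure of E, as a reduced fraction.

For pairwise disjoint intervals, m(union_i I_i) = sum_i m(I_i),
and m is invariant under swapping open/closed endpoints (single points have measure 0).
So m(E) = sum_i (b_i - a_i).
  I_1 has length 12 - 10 = 2.
  I_2 has length 14 - 27/2 = 1/2.
  I_3 has length 69/4 - 57/4 = 3.
  I_4 has length 85/4 - 73/4 = 3.
  I_5 has length 89/4 - 87/4 = 1/2.
Summing:
  m(E) = 2 + 1/2 + 3 + 3 + 1/2 = 9.

9


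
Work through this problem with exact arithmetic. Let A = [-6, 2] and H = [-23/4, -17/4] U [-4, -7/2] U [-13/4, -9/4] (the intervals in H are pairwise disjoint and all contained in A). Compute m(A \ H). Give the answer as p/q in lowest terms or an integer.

The ambient interval has length m(A) = 2 - (-6) = 8.
Since the holes are disjoint and sit inside A, by finite additivity
  m(H) = sum_i (b_i - a_i), and m(A \ H) = m(A) - m(H).
Computing the hole measures:
  m(H_1) = -17/4 - (-23/4) = 3/2.
  m(H_2) = -7/2 - (-4) = 1/2.
  m(H_3) = -9/4 - (-13/4) = 1.
Summed: m(H) = 3/2 + 1/2 + 1 = 3.
So m(A \ H) = 8 - 3 = 5.

5


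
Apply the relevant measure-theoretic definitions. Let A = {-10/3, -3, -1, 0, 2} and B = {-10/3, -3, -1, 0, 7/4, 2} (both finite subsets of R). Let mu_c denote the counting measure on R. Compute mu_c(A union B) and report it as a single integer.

Counting measure on a finite set equals cardinality. By inclusion-exclusion, |A union B| = |A| + |B| - |A cap B|.
|A| = 5, |B| = 6, |A cap B| = 5.
So mu_c(A union B) = 5 + 6 - 5 = 6.

6


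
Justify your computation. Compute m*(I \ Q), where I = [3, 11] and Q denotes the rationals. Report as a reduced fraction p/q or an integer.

The interval I = [3, 11] has m(I) = 11 - 3 = 8 (endpoints are measure-zero, so open/closed/half-open agree). Write I = (I cap Q) u (I \ Q). The rationals in I are countable, so m*(I cap Q) = 0 (cover each rational by intervals whose total length is arbitrarily small). By countable subadditivity m*(I) <= m*(I cap Q) + m*(I \ Q), hence m*(I \ Q) >= m(I) = 8. The reverse inequality m*(I \ Q) <= m*(I) = 8 is trivial since (I \ Q) is a subset of I. Therefore m*(I \ Q) = 8.

8


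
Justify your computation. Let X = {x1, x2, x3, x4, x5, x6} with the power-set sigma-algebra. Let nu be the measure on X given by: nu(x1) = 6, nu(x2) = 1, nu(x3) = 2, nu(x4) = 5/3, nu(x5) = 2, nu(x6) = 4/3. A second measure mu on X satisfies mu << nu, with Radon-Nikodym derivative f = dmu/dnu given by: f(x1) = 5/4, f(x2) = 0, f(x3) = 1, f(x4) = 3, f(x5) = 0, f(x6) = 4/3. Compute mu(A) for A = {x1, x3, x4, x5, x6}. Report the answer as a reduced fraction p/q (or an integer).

By the defining property of the Radon-Nikodym derivative, for every measurable set A,
  mu(A) = integral_A f dnu.
Since nu is a discrete measure concentrated on the atoms of X, the integral over A reduces to the sum
  mu(A) = sum_{x in A} f(x) * nu({x}).
Computing each term:
  x1: f(x1) * nu(x1) = 5/4 * 6 = 15/2.
  x3: f(x3) * nu(x3) = 1 * 2 = 2.
  x4: f(x4) * nu(x4) = 3 * 5/3 = 5.
  x5: f(x5) * nu(x5) = 0 * 2 = 0.
  x6: f(x6) * nu(x6) = 4/3 * 4/3 = 16/9.
Summing: mu(A) = 15/2 + 2 + 5 + 0 + 16/9 = 293/18.

293/18


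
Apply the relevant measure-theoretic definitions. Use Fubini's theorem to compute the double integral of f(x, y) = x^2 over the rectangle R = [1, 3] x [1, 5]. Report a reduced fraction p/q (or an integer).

f(x, y) is a tensor product of a function of x and a function of y, and both factors are bounded continuous (hence Lebesgue integrable) on the rectangle, so Fubini's theorem applies:
  integral_R f d(m x m) = (integral_a1^b1 x^2 dx) * (integral_a2^b2 1 dy).
Inner integral in x: integral_{1}^{3} x^2 dx = (3^3 - 1^3)/3
  = 26/3.
Inner integral in y: integral_{1}^{5} 1 dy = (5^1 - 1^1)/1
  = 4.
Product: (26/3) * (4) = 104/3.

104/3


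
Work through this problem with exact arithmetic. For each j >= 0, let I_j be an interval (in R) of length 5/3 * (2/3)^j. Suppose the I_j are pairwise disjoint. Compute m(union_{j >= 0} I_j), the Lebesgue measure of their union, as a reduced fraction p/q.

By countable additivity of the Lebesgue measure on pairwise disjoint measurable sets,
  m(union_{j >= 0} I_j) = sum_{j >= 0} m(I_j) = sum_{j >= 0} a * r^j,
  with a = 5/3 and r = 2/3.
Since 0 < r = 2/3 < 1, the geometric series converges:
  sum_{j >= 0} a * r^j = a / (1 - r).
  = 5/3 / (1 - 2/3)
  = 5/3 / (1/3)
  = 5.

5


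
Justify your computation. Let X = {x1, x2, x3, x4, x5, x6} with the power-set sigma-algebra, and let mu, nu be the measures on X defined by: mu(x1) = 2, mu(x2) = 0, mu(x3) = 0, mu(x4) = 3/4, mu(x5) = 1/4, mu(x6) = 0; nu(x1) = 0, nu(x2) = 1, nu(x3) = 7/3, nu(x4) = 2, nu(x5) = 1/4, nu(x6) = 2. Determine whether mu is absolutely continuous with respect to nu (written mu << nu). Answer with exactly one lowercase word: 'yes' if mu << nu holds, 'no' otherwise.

mu << nu means: every nu-null measurable set is also mu-null; equivalently, for every atom x, if nu({x}) = 0 then mu({x}) = 0.
Checking each atom:
  x1: nu = 0, mu = 2 > 0 -> violates mu << nu.
  x2: nu = 1 > 0 -> no constraint.
  x3: nu = 7/3 > 0 -> no constraint.
  x4: nu = 2 > 0 -> no constraint.
  x5: nu = 1/4 > 0 -> no constraint.
  x6: nu = 2 > 0 -> no constraint.
The atom(s) x1 violate the condition (nu = 0 but mu > 0). Therefore mu is NOT absolutely continuous w.r.t. nu.

no


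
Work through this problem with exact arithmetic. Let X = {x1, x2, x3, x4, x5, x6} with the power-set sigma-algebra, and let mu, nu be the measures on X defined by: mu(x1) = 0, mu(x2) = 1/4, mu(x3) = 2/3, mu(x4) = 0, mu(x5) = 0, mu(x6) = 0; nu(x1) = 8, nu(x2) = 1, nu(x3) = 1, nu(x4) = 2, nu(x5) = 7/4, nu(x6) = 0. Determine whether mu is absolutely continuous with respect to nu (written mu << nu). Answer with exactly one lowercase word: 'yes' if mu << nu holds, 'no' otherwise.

mu << nu means: every nu-null measurable set is also mu-null; equivalently, for every atom x, if nu({x}) = 0 then mu({x}) = 0.
Checking each atom:
  x1: nu = 8 > 0 -> no constraint.
  x2: nu = 1 > 0 -> no constraint.
  x3: nu = 1 > 0 -> no constraint.
  x4: nu = 2 > 0 -> no constraint.
  x5: nu = 7/4 > 0 -> no constraint.
  x6: nu = 0, mu = 0 -> consistent with mu << nu.
No atom violates the condition. Therefore mu << nu.

yes


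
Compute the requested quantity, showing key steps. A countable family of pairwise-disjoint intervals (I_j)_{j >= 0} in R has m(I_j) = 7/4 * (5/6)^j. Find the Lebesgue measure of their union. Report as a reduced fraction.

By countable additivity of the Lebesgue measure on pairwise disjoint measurable sets,
  m(union_{j >= 0} I_j) = sum_{j >= 0} m(I_j) = sum_{j >= 0} a * r^j,
  with a = 7/4 and r = 5/6.
Since 0 < r = 5/6 < 1, the geometric series converges:
  sum_{j >= 0} a * r^j = a / (1 - r).
  = 7/4 / (1 - 5/6)
  = 7/4 / (1/6)
  = 21/2.

21/2


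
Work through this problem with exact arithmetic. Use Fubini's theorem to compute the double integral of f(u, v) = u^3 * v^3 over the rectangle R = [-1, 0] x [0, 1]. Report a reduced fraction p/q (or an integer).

f(u, v) is a tensor product of a function of u and a function of v, and both factors are bounded continuous (hence Lebesgue integrable) on the rectangle, so Fubini's theorem applies:
  integral_R f d(m x m) = (integral_a1^b1 u^3 du) * (integral_a2^b2 v^3 dv).
Inner integral in u: integral_{-1}^{0} u^3 du = (0^4 - (-1)^4)/4
  = -1/4.
Inner integral in v: integral_{0}^{1} v^3 dv = (1^4 - 0^4)/4
  = 1/4.
Product: (-1/4) * (1/4) = -1/16.

-1/16


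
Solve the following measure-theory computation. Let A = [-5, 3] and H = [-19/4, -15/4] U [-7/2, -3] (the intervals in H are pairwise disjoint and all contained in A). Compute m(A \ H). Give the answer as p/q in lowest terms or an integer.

The ambient interval has length m(A) = 3 - (-5) = 8.
Since the holes are disjoint and sit inside A, by finite additivity
  m(H) = sum_i (b_i - a_i), and m(A \ H) = m(A) - m(H).
Computing the hole measures:
  m(H_1) = -15/4 - (-19/4) = 1.
  m(H_2) = -3 - (-7/2) = 1/2.
Summed: m(H) = 1 + 1/2 = 3/2.
So m(A \ H) = 8 - 3/2 = 13/2.

13/2


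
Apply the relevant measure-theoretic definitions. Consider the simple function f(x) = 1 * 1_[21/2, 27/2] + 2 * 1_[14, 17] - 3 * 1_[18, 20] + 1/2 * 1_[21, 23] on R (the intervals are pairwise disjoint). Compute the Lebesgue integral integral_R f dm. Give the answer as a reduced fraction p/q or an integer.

For a simple function f = sum_i c_i * 1_{A_i} with disjoint A_i,
  integral f dm = sum_i c_i * m(A_i).
Lengths of the A_i:
  m(A_1) = 27/2 - 21/2 = 3.
  m(A_2) = 17 - 14 = 3.
  m(A_3) = 20 - 18 = 2.
  m(A_4) = 23 - 21 = 2.
Contributions c_i * m(A_i):
  (1) * (3) = 3.
  (2) * (3) = 6.
  (-3) * (2) = -6.
  (1/2) * (2) = 1.
Total: 3 + 6 - 6 + 1 = 4.

4


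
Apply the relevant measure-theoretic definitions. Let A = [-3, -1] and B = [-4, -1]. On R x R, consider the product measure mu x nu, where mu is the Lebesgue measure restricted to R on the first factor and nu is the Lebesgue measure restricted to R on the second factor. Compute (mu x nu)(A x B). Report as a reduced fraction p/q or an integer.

For a measurable rectangle A x B, the product measure satisfies
  (mu x nu)(A x B) = mu(A) * nu(B).
  mu(A) = 2.
  nu(B) = 3.
  (mu x nu)(A x B) = 2 * 3 = 6.

6


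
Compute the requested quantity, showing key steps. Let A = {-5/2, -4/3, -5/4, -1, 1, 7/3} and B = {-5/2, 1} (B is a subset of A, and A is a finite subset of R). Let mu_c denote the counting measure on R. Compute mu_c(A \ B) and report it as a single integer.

Counting measure assigns mu_c(E) = |E| (number of elements) when E is finite. For B subset A, A \ B is the set of elements of A not in B, so |A \ B| = |A| - |B|.
|A| = 6, |B| = 2, so mu_c(A \ B) = 6 - 2 = 4.

4


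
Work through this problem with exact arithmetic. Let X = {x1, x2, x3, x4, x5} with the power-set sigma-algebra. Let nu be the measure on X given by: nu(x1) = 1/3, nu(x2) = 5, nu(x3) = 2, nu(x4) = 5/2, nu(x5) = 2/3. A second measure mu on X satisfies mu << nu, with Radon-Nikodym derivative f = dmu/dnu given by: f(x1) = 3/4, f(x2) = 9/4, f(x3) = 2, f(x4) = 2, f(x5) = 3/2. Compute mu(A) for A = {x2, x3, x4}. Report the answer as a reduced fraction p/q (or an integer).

By the defining property of the Radon-Nikodym derivative, for every measurable set A,
  mu(A) = integral_A f dnu.
Since nu is a discrete measure concentrated on the atoms of X, the integral over A reduces to the sum
  mu(A) = sum_{x in A} f(x) * nu({x}).
Computing each term:
  x2: f(x2) * nu(x2) = 9/4 * 5 = 45/4.
  x3: f(x3) * nu(x3) = 2 * 2 = 4.
  x4: f(x4) * nu(x4) = 2 * 5/2 = 5.
Summing: mu(A) = 45/4 + 4 + 5 = 81/4.

81/4


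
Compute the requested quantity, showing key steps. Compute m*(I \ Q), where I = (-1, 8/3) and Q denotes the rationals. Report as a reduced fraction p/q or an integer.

The interval I = (-1, 8/3) has m(I) = 8/3 - (-1) = 11/3 (endpoints are measure-zero, so open/closed/half-open agree). Write I = (I cap Q) u (I \ Q). The rationals in I are countable, so m*(I cap Q) = 0 (cover each rational by intervals whose total length is arbitrarily small). By countable subadditivity m*(I) <= m*(I cap Q) + m*(I \ Q), hence m*(I \ Q) >= m(I) = 11/3. The reverse inequality m*(I \ Q) <= m*(I) = 11/3 is trivial since (I \ Q) is a subset of I. Therefore m*(I \ Q) = 11/3.

11/3


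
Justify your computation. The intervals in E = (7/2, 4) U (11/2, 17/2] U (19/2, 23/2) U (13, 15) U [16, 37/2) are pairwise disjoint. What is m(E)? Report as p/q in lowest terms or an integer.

For pairwise disjoint intervals, m(union_i I_i) = sum_i m(I_i),
and m is invariant under swapping open/closed endpoints (single points have measure 0).
So m(E) = sum_i (b_i - a_i).
  I_1 has length 4 - 7/2 = 1/2.
  I_2 has length 17/2 - 11/2 = 3.
  I_3 has length 23/2 - 19/2 = 2.
  I_4 has length 15 - 13 = 2.
  I_5 has length 37/2 - 16 = 5/2.
Summing:
  m(E) = 1/2 + 3 + 2 + 2 + 5/2 = 10.

10


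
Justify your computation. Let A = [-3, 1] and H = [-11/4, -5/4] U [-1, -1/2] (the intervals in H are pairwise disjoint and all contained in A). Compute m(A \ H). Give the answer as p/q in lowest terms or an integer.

The ambient interval has length m(A) = 1 - (-3) = 4.
Since the holes are disjoint and sit inside A, by finite additivity
  m(H) = sum_i (b_i - a_i), and m(A \ H) = m(A) - m(H).
Computing the hole measures:
  m(H_1) = -5/4 - (-11/4) = 3/2.
  m(H_2) = -1/2 - (-1) = 1/2.
Summed: m(H) = 3/2 + 1/2 = 2.
So m(A \ H) = 4 - 2 = 2.

2


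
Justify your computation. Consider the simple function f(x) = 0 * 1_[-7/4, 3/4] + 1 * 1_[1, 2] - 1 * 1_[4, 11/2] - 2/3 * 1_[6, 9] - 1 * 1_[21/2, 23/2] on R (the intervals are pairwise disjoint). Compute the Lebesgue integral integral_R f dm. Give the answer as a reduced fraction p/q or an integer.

For a simple function f = sum_i c_i * 1_{A_i} with disjoint A_i,
  integral f dm = sum_i c_i * m(A_i).
Lengths of the A_i:
  m(A_1) = 3/4 - (-7/4) = 5/2.
  m(A_2) = 2 - 1 = 1.
  m(A_3) = 11/2 - 4 = 3/2.
  m(A_4) = 9 - 6 = 3.
  m(A_5) = 23/2 - 21/2 = 1.
Contributions c_i * m(A_i):
  (0) * (5/2) = 0.
  (1) * (1) = 1.
  (-1) * (3/2) = -3/2.
  (-2/3) * (3) = -2.
  (-1) * (1) = -1.
Total: 0 + 1 - 3/2 - 2 - 1 = -7/2.

-7/2


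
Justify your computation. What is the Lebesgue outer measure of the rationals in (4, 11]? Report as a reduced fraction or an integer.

The set Q cap (4, 11] is countable (a subset of the countable set Q). Lebesgue outer measure of any countable set is 0: each singleton {q} has m*({q}) = 0, and by countable subadditivity m*(union_k {q_k}) <= sum_k m*({q_k}) = sum_k 0 = 0. The reverse inequality m*(E) >= 0 is automatic. So m*(Q cap (4, 11]) = 0.

0


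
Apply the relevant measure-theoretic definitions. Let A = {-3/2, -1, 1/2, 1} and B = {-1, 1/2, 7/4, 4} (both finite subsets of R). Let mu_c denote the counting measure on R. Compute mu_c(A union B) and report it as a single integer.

Counting measure on a finite set equals cardinality. By inclusion-exclusion, |A union B| = |A| + |B| - |A cap B|.
|A| = 4, |B| = 4, |A cap B| = 2.
So mu_c(A union B) = 4 + 4 - 2 = 6.

6


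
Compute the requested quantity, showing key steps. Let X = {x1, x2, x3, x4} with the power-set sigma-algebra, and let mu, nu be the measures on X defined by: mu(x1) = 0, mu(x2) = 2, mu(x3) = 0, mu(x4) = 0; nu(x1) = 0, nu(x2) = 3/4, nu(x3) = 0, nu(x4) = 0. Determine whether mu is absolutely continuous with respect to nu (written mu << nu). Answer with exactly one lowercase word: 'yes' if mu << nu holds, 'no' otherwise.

mu << nu means: every nu-null measurable set is also mu-null; equivalently, for every atom x, if nu({x}) = 0 then mu({x}) = 0.
Checking each atom:
  x1: nu = 0, mu = 0 -> consistent with mu << nu.
  x2: nu = 3/4 > 0 -> no constraint.
  x3: nu = 0, mu = 0 -> consistent with mu << nu.
  x4: nu = 0, mu = 0 -> consistent with mu << nu.
No atom violates the condition. Therefore mu << nu.

yes


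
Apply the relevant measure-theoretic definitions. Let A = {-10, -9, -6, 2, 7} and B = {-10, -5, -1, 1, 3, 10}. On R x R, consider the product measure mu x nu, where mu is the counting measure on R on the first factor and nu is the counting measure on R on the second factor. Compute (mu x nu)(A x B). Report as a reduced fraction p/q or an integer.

For a measurable rectangle A x B, the product measure satisfies
  (mu x nu)(A x B) = mu(A) * nu(B).
  mu(A) = 5.
  nu(B) = 6.
  (mu x nu)(A x B) = 5 * 6 = 30.

30


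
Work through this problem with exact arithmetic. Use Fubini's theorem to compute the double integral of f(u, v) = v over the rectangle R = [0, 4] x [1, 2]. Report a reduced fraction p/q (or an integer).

f(u, v) is a tensor product of a function of u and a function of v, and both factors are bounded continuous (hence Lebesgue integrable) on the rectangle, so Fubini's theorem applies:
  integral_R f d(m x m) = (integral_a1^b1 1 du) * (integral_a2^b2 v dv).
Inner integral in u: integral_{0}^{4} 1 du = (4^1 - 0^1)/1
  = 4.
Inner integral in v: integral_{1}^{2} v dv = (2^2 - 1^2)/2
  = 3/2.
Product: (4) * (3/2) = 6.

6


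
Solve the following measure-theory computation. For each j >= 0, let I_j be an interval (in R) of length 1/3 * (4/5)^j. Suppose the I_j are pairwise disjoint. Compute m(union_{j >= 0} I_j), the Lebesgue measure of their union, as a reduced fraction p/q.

By countable additivity of the Lebesgue measure on pairwise disjoint measurable sets,
  m(union_{j >= 0} I_j) = sum_{j >= 0} m(I_j) = sum_{j >= 0} a * r^j,
  with a = 1/3 and r = 4/5.
Since 0 < r = 4/5 < 1, the geometric series converges:
  sum_{j >= 0} a * r^j = a / (1 - r).
  = 1/3 / (1 - 4/5)
  = 1/3 / (1/5)
  = 5/3.

5/3


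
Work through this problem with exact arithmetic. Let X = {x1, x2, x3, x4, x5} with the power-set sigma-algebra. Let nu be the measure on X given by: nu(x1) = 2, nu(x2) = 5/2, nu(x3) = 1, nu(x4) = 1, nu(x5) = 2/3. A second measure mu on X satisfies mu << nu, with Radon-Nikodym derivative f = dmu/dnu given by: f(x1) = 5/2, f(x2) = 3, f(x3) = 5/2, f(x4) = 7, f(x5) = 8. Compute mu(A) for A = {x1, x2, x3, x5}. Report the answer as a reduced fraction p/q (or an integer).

By the defining property of the Radon-Nikodym derivative, for every measurable set A,
  mu(A) = integral_A f dnu.
Since nu is a discrete measure concentrated on the atoms of X, the integral over A reduces to the sum
  mu(A) = sum_{x in A} f(x) * nu({x}).
Computing each term:
  x1: f(x1) * nu(x1) = 5/2 * 2 = 5.
  x2: f(x2) * nu(x2) = 3 * 5/2 = 15/2.
  x3: f(x3) * nu(x3) = 5/2 * 1 = 5/2.
  x5: f(x5) * nu(x5) = 8 * 2/3 = 16/3.
Summing: mu(A) = 5 + 15/2 + 5/2 + 16/3 = 61/3.

61/3


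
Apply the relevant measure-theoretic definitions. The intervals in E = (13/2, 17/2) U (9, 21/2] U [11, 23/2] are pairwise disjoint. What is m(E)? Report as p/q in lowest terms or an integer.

For pairwise disjoint intervals, m(union_i I_i) = sum_i m(I_i),
and m is invariant under swapping open/closed endpoints (single points have measure 0).
So m(E) = sum_i (b_i - a_i).
  I_1 has length 17/2 - 13/2 = 2.
  I_2 has length 21/2 - 9 = 3/2.
  I_3 has length 23/2 - 11 = 1/2.
Summing:
  m(E) = 2 + 3/2 + 1/2 = 4.

4


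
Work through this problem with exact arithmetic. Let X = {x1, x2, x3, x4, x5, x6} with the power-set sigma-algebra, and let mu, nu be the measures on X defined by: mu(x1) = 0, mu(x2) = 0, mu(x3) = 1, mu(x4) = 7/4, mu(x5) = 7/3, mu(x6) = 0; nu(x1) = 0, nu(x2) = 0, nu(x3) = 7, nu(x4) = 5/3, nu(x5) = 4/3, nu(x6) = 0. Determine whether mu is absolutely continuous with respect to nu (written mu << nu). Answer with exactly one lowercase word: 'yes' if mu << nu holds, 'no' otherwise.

mu << nu means: every nu-null measurable set is also mu-null; equivalently, for every atom x, if nu({x}) = 0 then mu({x}) = 0.
Checking each atom:
  x1: nu = 0, mu = 0 -> consistent with mu << nu.
  x2: nu = 0, mu = 0 -> consistent with mu << nu.
  x3: nu = 7 > 0 -> no constraint.
  x4: nu = 5/3 > 0 -> no constraint.
  x5: nu = 4/3 > 0 -> no constraint.
  x6: nu = 0, mu = 0 -> consistent with mu << nu.
No atom violates the condition. Therefore mu << nu.

yes


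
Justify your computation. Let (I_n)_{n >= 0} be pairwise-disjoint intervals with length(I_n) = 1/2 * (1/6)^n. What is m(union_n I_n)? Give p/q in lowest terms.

By countable additivity of the Lebesgue measure on pairwise disjoint measurable sets,
  m(union_{n >= 0} I_n) = sum_{n >= 0} m(I_n) = sum_{n >= 0} a * r^n,
  with a = 1/2 and r = 1/6.
Since 0 < r = 1/6 < 1, the geometric series converges:
  sum_{n >= 0} a * r^n = a / (1 - r).
  = 1/2 / (1 - 1/6)
  = 1/2 / (5/6)
  = 3/5.

3/5


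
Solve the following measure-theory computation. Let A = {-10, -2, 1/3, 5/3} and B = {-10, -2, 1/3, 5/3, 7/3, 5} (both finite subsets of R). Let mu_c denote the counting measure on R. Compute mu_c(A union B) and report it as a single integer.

Counting measure on a finite set equals cardinality. By inclusion-exclusion, |A union B| = |A| + |B| - |A cap B|.
|A| = 4, |B| = 6, |A cap B| = 4.
So mu_c(A union B) = 4 + 6 - 4 = 6.

6


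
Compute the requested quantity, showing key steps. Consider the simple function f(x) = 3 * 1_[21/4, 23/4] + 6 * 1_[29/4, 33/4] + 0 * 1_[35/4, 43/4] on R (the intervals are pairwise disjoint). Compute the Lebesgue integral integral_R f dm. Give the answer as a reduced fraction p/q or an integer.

For a simple function f = sum_i c_i * 1_{A_i} with disjoint A_i,
  integral f dm = sum_i c_i * m(A_i).
Lengths of the A_i:
  m(A_1) = 23/4 - 21/4 = 1/2.
  m(A_2) = 33/4 - 29/4 = 1.
  m(A_3) = 43/4 - 35/4 = 2.
Contributions c_i * m(A_i):
  (3) * (1/2) = 3/2.
  (6) * (1) = 6.
  (0) * (2) = 0.
Total: 3/2 + 6 + 0 = 15/2.

15/2


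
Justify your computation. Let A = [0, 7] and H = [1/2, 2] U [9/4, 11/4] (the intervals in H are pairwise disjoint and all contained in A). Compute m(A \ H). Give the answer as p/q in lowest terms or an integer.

The ambient interval has length m(A) = 7 - 0 = 7.
Since the holes are disjoint and sit inside A, by finite additivity
  m(H) = sum_i (b_i - a_i), and m(A \ H) = m(A) - m(H).
Computing the hole measures:
  m(H_1) = 2 - 1/2 = 3/2.
  m(H_2) = 11/4 - 9/4 = 1/2.
Summed: m(H) = 3/2 + 1/2 = 2.
So m(A \ H) = 7 - 2 = 5.

5


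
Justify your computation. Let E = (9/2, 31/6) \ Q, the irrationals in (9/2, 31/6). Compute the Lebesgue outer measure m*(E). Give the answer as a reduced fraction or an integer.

The interval I = (9/2, 31/6) has m(I) = 31/6 - 9/2 = 2/3 (endpoints are measure-zero, so open/closed/half-open agree). Write I = (I cap Q) u (I \ Q). The rationals in I are countable, so m*(I cap Q) = 0 (cover each rational by intervals whose total length is arbitrarily small). By countable subadditivity m*(I) <= m*(I cap Q) + m*(I \ Q), hence m*(I \ Q) >= m(I) = 2/3. The reverse inequality m*(I \ Q) <= m*(I) = 2/3 is trivial since (I \ Q) is a subset of I. Therefore m*(I \ Q) = 2/3.

2/3


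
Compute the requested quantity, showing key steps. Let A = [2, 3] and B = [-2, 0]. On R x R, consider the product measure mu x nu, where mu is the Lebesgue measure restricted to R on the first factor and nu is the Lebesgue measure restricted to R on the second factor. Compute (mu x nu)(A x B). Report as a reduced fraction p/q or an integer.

For a measurable rectangle A x B, the product measure satisfies
  (mu x nu)(A x B) = mu(A) * nu(B).
  mu(A) = 1.
  nu(B) = 2.
  (mu x nu)(A x B) = 1 * 2 = 2.

2


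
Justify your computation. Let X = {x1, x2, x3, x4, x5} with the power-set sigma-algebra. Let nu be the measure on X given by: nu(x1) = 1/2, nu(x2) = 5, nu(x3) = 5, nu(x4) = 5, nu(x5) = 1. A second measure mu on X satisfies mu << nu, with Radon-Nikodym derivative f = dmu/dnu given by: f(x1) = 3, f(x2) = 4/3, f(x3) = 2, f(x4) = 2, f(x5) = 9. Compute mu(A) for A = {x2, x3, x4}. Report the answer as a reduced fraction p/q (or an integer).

By the defining property of the Radon-Nikodym derivative, for every measurable set A,
  mu(A) = integral_A f dnu.
Since nu is a discrete measure concentrated on the atoms of X, the integral over A reduces to the sum
  mu(A) = sum_{x in A} f(x) * nu({x}).
Computing each term:
  x2: f(x2) * nu(x2) = 4/3 * 5 = 20/3.
  x3: f(x3) * nu(x3) = 2 * 5 = 10.
  x4: f(x4) * nu(x4) = 2 * 5 = 10.
Summing: mu(A) = 20/3 + 10 + 10 = 80/3.

80/3


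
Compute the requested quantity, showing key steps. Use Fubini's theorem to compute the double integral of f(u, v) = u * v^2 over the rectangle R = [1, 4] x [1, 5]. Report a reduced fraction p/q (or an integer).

f(u, v) is a tensor product of a function of u and a function of v, and both factors are bounded continuous (hence Lebesgue integrable) on the rectangle, so Fubini's theorem applies:
  integral_R f d(m x m) = (integral_a1^b1 u du) * (integral_a2^b2 v^2 dv).
Inner integral in u: integral_{1}^{4} u du = (4^2 - 1^2)/2
  = 15/2.
Inner integral in v: integral_{1}^{5} v^2 dv = (5^3 - 1^3)/3
  = 124/3.
Product: (15/2) * (124/3) = 310.

310


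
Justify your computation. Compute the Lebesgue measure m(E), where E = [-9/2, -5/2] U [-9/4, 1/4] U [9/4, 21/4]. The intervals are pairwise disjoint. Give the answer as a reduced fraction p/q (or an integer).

For pairwise disjoint intervals, m(union_i I_i) = sum_i m(I_i),
and m is invariant under swapping open/closed endpoints (single points have measure 0).
So m(E) = sum_i (b_i - a_i).
  I_1 has length -5/2 - (-9/2) = 2.
  I_2 has length 1/4 - (-9/4) = 5/2.
  I_3 has length 21/4 - 9/4 = 3.
Summing:
  m(E) = 2 + 5/2 + 3 = 15/2.

15/2


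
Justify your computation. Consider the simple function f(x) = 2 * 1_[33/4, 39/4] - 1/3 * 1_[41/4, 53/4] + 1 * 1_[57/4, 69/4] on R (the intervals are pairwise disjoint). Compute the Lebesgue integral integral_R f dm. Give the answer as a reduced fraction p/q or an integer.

For a simple function f = sum_i c_i * 1_{A_i} with disjoint A_i,
  integral f dm = sum_i c_i * m(A_i).
Lengths of the A_i:
  m(A_1) = 39/4 - 33/4 = 3/2.
  m(A_2) = 53/4 - 41/4 = 3.
  m(A_3) = 69/4 - 57/4 = 3.
Contributions c_i * m(A_i):
  (2) * (3/2) = 3.
  (-1/3) * (3) = -1.
  (1) * (3) = 3.
Total: 3 - 1 + 3 = 5.

5


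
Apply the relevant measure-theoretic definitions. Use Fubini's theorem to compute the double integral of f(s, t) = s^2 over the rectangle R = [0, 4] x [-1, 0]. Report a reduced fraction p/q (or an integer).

f(s, t) is a tensor product of a function of s and a function of t, and both factors are bounded continuous (hence Lebesgue integrable) on the rectangle, so Fubini's theorem applies:
  integral_R f d(m x m) = (integral_a1^b1 s^2 ds) * (integral_a2^b2 1 dt).
Inner integral in s: integral_{0}^{4} s^2 ds = (4^3 - 0^3)/3
  = 64/3.
Inner integral in t: integral_{-1}^{0} 1 dt = (0^1 - (-1)^1)/1
  = 1.
Product: (64/3) * (1) = 64/3.

64/3


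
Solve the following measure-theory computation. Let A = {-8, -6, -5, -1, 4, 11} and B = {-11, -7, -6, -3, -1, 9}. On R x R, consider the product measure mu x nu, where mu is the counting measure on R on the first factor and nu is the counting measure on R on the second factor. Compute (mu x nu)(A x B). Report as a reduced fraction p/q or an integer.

For a measurable rectangle A x B, the product measure satisfies
  (mu x nu)(A x B) = mu(A) * nu(B).
  mu(A) = 6.
  nu(B) = 6.
  (mu x nu)(A x B) = 6 * 6 = 36.

36


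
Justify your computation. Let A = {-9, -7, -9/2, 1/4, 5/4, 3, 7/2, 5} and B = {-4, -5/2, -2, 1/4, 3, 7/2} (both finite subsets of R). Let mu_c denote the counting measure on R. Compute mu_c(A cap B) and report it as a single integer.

Counting measure on a finite set equals cardinality. mu_c(A cap B) = |A cap B| (elements appearing in both).
Enumerating the elements of A that also lie in B gives 3 element(s).
So mu_c(A cap B) = 3.

3


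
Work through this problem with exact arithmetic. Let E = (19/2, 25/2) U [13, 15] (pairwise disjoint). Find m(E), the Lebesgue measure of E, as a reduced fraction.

For pairwise disjoint intervals, m(union_i I_i) = sum_i m(I_i),
and m is invariant under swapping open/closed endpoints (single points have measure 0).
So m(E) = sum_i (b_i - a_i).
  I_1 has length 25/2 - 19/2 = 3.
  I_2 has length 15 - 13 = 2.
Summing:
  m(E) = 3 + 2 = 5.

5


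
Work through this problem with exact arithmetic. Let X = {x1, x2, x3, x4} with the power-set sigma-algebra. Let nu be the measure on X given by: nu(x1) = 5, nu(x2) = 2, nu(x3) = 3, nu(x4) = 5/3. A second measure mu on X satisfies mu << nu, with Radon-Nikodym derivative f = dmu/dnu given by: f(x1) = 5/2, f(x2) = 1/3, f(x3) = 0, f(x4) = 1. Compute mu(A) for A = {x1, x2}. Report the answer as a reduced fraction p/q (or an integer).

By the defining property of the Radon-Nikodym derivative, for every measurable set A,
  mu(A) = integral_A f dnu.
Since nu is a discrete measure concentrated on the atoms of X, the integral over A reduces to the sum
  mu(A) = sum_{x in A} f(x) * nu({x}).
Computing each term:
  x1: f(x1) * nu(x1) = 5/2 * 5 = 25/2.
  x2: f(x2) * nu(x2) = 1/3 * 2 = 2/3.
Summing: mu(A) = 25/2 + 2/3 = 79/6.

79/6
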